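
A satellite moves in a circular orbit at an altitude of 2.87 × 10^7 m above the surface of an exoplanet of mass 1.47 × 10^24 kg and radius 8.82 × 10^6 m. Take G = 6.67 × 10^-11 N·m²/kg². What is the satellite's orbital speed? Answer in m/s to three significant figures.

1620 m/s

Orbital radius r = R + h = 8.82 × 10^6 + 2.87 × 10^7 = 3.752 × 10^7 m.
Gravity supplies the centripetal force: G M m / r² = m v² / r, so v = √(GM/r).
v = √(6.67 × 10^-11 × 1.47 × 10^24 / 3.752 × 10^7) = √(2.613 × 10^6) = 1617 m/s.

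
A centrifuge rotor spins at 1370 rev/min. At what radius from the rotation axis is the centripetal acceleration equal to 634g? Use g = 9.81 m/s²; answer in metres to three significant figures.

ω = 1370 rev/min × 2π/60 = 143.5 rad/s.
a_c = ω²r = 634g ⇒ r = 634 × 9.81 / (143.5)² = 6220/20580 = 0.3022 m.

0.302 m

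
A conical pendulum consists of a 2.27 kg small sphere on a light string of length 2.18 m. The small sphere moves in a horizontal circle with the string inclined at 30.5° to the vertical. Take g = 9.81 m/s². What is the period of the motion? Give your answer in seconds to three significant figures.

2.75 s

r = L sinθ = 1.106 m. From T sinθ = mω²r and T cosθ = mg: tanθ = ω²r/g, so ω² = g tanθ / r = g/(L cosθ).
ω = √(g/(L cosθ)) = √(9.81/(2.18 × 0.8616)) = √5.223 = 2.285 rad/s.
Period = 2π/ω = 2.749 s.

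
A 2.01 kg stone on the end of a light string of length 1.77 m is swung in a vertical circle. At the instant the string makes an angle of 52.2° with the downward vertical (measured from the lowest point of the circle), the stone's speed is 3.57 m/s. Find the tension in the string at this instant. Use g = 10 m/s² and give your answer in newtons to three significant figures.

26.8 N

Take the radial direction toward the centre of the circle as positive. The component of the weight along the string toward the centre is −mg cos φ (φ measured from the bottom), so Newton's second law along the string gives T − mg cos φ = m v²/r.
cos 52.2° = 0.6129, so T = m(v²/r + g cos φ) = 2.01 × ((3.57)²/1.77 + 10.0 × 0.6129) = 2.01 × (7.201 + (6.129)) = 2.01 × 13.33 = 26.79 N.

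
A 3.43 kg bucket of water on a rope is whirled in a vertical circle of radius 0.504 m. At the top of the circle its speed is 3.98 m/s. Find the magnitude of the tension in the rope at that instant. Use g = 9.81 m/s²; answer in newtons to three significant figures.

74.2 N

At the top, both T and the weight mg point inward (toward the centre), so T + mg = mv²/r.
T = m(v²/r − g) = 3.43 × ((3.98)²/0.504 − 9.81) = 3.43 × (31.43 − 9.81) = 3.43 × 21.62 = 74.15 N.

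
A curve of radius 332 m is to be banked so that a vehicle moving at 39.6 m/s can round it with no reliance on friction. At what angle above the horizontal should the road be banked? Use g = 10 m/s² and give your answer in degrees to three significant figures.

For a frictionless banked turn: horizontally N sinθ = mv²/r and vertically N cosθ = mg.
Dividing: tanθ = v²/(r g) = (39.6)²/(332 × 10.0) = 1568/3320 = 0.4723.
θ = arctan(0.4723) = 25.28°.

25.3°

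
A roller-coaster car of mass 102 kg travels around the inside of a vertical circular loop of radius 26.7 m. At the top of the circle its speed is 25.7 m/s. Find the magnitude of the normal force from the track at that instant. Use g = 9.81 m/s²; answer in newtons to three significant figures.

At the top, both N and the weight mg point inward (toward the centre), so N + mg = mv²/r.
N = m(v²/r − g) = 102 × ((25.7)²/26.7 − 9.81) = 102 × (24.74 − 9.81) = 102 × 14.93 = 1523 N.

1520 N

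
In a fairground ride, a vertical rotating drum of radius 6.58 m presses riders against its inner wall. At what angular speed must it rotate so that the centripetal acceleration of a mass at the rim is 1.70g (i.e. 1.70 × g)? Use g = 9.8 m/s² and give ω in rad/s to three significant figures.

1.59 rad/s

Centripetal acceleration a_c = ω²r. Setting ω²r = 1.70g:
ω = √(1.70g / r) = √(1.70 × 9.8 / 6.58) = √2.532 = 1.591 rad/s.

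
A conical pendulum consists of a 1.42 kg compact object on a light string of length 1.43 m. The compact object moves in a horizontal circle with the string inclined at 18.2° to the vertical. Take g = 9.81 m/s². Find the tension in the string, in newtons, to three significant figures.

14.7 N

Vertically the bob has no acceleration, so T cosθ = mg.
T = mg/cosθ = 1.42 × 9.81 / cos 18.2° = 13.93/0.9500 = 14.66 N.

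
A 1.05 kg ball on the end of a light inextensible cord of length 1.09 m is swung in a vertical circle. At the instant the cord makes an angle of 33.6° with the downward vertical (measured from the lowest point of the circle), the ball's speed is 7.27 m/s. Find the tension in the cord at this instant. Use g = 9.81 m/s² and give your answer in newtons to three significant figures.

Take the radial direction toward the centre of the circle as positive. The component of the weight along the string toward the centre is −mg cos φ (φ measured from the bottom), so Newton's second law along the string gives T − mg cos φ = m v²/r.
cos 33.6° = 0.8329, so T = m(v²/r + g cos φ) = 1.05 × ((7.27)²/1.09 + 9.81 × 0.8329) = 1.05 × (48.49 + (8.171)) = 1.05 × 56.66 = 59.49 N.

59.5 N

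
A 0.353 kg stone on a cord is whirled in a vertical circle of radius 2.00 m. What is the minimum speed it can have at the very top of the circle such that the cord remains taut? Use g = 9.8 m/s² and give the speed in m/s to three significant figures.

4.43 m/s

At the highest point the centre is directly below, so both the weight and T act inward: T + mg = mv²/r.
At minimum speed T → 0, so mg = mv_min²/r ⇒ v_min = √(g r) = √(9.8 × 2.00) = 4.427 m/s.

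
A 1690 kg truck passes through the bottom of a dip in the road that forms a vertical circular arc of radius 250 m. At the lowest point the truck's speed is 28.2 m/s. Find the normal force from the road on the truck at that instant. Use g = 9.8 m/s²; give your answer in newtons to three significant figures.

At the lowest point, N points up (toward the centre) and the weight mg points down (away from the centre), so the net inward force is N − mg = mv²/r.
N = m(v²/r + g) = 1690 × ((28.2)²/250 + 9.8) = 1690 × (3.181 + 9.8) = 1690 × 12.98 = 21940 N.

21900 N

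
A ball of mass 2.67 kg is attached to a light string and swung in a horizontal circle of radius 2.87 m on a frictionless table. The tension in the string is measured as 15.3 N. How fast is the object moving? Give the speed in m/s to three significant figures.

T = m v²/r ⇒ v = √(T r / m) = √(15.3 × 2.87 / 2.67) = √16.45 = 4.055 m/s.

4.06 m/s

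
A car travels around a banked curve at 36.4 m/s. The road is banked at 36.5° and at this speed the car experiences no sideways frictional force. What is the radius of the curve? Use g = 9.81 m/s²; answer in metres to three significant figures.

Frictionless banking: tanθ = v²/(rg), so r = v²/(g tanθ).
r = (36.4)²/(9.81 × tan 36.5°) = 1325/(9.81 × 0.7400) = 1325/7.259 = 182.5 m.

183 m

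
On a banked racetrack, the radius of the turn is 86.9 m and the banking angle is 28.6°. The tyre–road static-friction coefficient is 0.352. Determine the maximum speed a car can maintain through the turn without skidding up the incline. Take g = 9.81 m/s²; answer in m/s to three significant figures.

At the maximum speed, friction acts down the slope at its limiting value f = μN. Radially (horizontal, toward centre): N sinθ + μN cosθ = mv²/r. Vertically: N cosθ − μN sinθ = mg.
Dividing: v² = r g (sinθ + μcosθ)/(cosθ − μsinθ).
sinθ + μcosθ = 0.4787 + 0.352×0.8780 = 0.7877; cosθ − μsinθ = 0.8780 − 0.352×0.4787 = 0.7095.
v² = 86.9 × 9.81 × 0.7877/0.7095 = 946.5 m²/s², so v = 30.77 m/s.

30.8 m/s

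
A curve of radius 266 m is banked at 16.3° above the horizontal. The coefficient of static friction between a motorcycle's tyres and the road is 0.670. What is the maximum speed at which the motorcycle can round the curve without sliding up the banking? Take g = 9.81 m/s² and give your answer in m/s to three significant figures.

At the maximum speed, friction acts down the slope at its limiting value f = μN. Radially (horizontal, toward centre): N sinθ + μN cosθ = mv²/r. Vertically: N cosθ − μN sinθ = mg.
Dividing: v² = r g (sinθ + μcosθ)/(cosθ − μsinθ).
sinθ + μcosθ = 0.2807 + 0.670×0.9598 = 0.9237; cosθ − μsinθ = 0.9598 − 0.670×0.2807 = 0.7718.
v² = 266 × 9.81 × 0.9237/0.7718 = 3123 m²/s², so v = 55.89 m/s.

55.9 m/s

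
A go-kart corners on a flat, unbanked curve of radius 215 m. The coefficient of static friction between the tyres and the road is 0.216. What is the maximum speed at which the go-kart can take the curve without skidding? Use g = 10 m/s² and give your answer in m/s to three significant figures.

21.5 m/s

The only inward force on a level bend is static friction, so at the limit f_s = μ_s N = μ_s m g = m v²/r.
Mass cancels: v_max = √(μ_s g r) = √(0.216 × 10.0 × 215) = √464.4 = 21.55 m/s.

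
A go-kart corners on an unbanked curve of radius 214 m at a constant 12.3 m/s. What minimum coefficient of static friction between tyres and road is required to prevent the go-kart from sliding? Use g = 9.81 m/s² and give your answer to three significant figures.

Friction provides the centripetal force: μ_s m g = m v²/r, so μ_s = v²/(g r) = (12.30)²/(9.81 × 214) = 151.3/2099 = 0.07207.

0.0721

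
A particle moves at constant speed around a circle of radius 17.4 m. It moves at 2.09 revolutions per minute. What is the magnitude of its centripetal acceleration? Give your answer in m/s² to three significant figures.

ω = 2.09 rev/min × 2π/60 = 0.2189 rad/s, so v = ωr = 0.2189 × 17.4 = 3.808 m/s.
a_c = v²/r = (3.808)²/17.4 = 14.50/17.4 = 0.8335 m/s².

0.833 m/s²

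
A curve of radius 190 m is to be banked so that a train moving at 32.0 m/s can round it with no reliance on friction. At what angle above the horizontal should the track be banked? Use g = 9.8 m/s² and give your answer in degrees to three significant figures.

28.8°

For a frictionless banked turn: horizontally N sinθ = mv²/r and vertically N cosθ = mg.
Dividing: tanθ = v²/(r g) = (32.0)²/(190 × 9.8) = 1024/1862 = 0.5499.
θ = arctan(0.5499) = 28.81°.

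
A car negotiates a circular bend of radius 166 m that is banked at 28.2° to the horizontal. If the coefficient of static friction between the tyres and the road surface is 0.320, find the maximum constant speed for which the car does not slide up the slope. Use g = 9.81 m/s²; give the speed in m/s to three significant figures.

41.0 m/s

At the maximum speed, friction acts down the slope at its limiting value f = μN. Radially (horizontal, toward centre): N sinθ + μN cosθ = mv²/r. Vertically: N cosθ − μN sinθ = mg.
Dividing: v² = r g (sinθ + μcosθ)/(cosθ − μsinθ).
sinθ + μcosθ = 0.4726 + 0.320×0.8813 = 0.7546; cosθ − μsinθ = 0.8813 − 0.320×0.4726 = 0.7301.
v² = 166 × 9.81 × 0.7546/0.7301 = 1683 m²/s², so v = 41.03 m/s.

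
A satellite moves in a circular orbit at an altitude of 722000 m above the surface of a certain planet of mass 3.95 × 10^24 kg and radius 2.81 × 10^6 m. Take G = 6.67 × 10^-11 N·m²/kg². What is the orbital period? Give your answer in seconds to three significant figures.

r = R + h = 2.81 × 10^6 + 722000 = 3.532 × 10^6 m. Gravity provides the centripetal force: G M m / r² = m v² / r ⇒ v = √(GM/r) = 8637 m/s.
T = 2πr/v = 2π × 3.532 × 10^6 / 8637 = 2570 s.

2570 s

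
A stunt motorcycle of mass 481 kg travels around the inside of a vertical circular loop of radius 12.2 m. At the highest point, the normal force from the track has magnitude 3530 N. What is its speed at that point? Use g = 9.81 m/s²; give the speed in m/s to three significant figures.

14.5 m/s

At the top, N + mg = mv²/r, so v = √(r(N/m + g)) = √(12.2 × (3530/481 + 9.81)) = √(12.2 × 17.15) = √209.2 = 14.46 m/s.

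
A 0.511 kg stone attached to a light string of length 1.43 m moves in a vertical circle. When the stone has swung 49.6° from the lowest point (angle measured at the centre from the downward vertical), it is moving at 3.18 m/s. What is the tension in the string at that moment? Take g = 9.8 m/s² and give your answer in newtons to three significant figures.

Take the radial direction toward the centre of the circle as positive. The component of the weight along the string toward the centre is −mg cos φ (φ measured from the bottom), so Newton's second law along the string gives T − mg cos φ = m v²/r.
cos 49.6° = 0.6481, so T = m(v²/r + g cos φ) = 0.511 × ((3.18)²/1.43 + 9.8 × 0.6481) = 0.511 × (7.072 + (6.352)) = 0.511 × 13.42 = 6.859 N.

6.86 N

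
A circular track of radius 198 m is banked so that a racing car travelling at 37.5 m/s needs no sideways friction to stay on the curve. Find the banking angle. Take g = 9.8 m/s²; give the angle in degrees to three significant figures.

35.9°

With no friction, the horizontal component of the normal force provides the centripetal force: N sinθ = mv²/r, while N cosθ = mg vertically.
Dividing: tanθ = v²/(r g) = (37.5)²/(198 × 9.8) = 1406/1940 = 0.7247.
θ = arctan(0.7247) = 35.93°.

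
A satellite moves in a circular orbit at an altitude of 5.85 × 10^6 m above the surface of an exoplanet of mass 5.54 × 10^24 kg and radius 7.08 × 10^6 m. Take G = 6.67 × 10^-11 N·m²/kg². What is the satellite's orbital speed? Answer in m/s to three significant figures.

Orbital radius r = R + h = 7.08 × 10^6 + 5.85 × 10^6 = 1.293 × 10^7 m.
Gravity supplies the centripetal force: G M m / r² = m v² / r, so v = √(GM/r).
v = √(6.67 × 10^-11 × 5.54 × 10^24 / 1.293 × 10^7) = √(2.858 × 10^7) = 5346 m/s.

5350 m/s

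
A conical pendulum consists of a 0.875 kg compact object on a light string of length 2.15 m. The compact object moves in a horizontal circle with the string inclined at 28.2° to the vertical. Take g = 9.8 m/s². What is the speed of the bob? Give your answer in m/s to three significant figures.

2.31 m/s

The radius of the circle is r = L sinθ = 2.15 × sin 28.2° = 1.016 m.
Horizontally T sinθ = mv²/r and vertically T cosθ = mg, so tanθ = v²/(rg).
v = √(r g tanθ) = √(1.016 × 9.8 × 0.5362) = √5.339 = 2.311 m/s.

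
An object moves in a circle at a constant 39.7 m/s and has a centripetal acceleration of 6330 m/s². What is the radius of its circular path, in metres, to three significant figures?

a_c = v²/r ⇒ r = v²/a_c = (39.7)²/6330 = 1576/6330 = 0.2490 m.

0.249 m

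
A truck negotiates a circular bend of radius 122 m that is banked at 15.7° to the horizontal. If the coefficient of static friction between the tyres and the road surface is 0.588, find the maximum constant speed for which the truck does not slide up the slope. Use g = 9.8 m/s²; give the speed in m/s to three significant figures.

At the maximum speed, friction acts down the slope at its limiting value f = μN. Radially (horizontal, toward centre): N sinθ + μN cosθ = mv²/r. Vertically: N cosθ − μN sinθ = mg.
Dividing: v² = r g (sinθ + μcosθ)/(cosθ − μsinθ).
sinθ + μcosθ = 0.2706 + 0.588×0.9627 = 0.8367; cosθ − μsinθ = 0.9627 − 0.588×0.2706 = 0.8036.
v² = 122 × 9.8 × 0.8367/0.8036 = 1245 m²/s², so v = 35.28 m/s.

35.3 m/s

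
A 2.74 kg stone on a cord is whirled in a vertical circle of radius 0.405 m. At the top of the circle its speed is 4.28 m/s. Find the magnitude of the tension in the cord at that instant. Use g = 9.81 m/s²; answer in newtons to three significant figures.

97.1 N

At the top, both T and the weight mg point inward (toward the centre), so T + mg = mv²/r.
T = m(v²/r − g) = 2.74 × ((4.28)²/0.405 − 9.81) = 2.74 × (45.23 − 9.81) = 2.74 × 35.42 = 97.05 N.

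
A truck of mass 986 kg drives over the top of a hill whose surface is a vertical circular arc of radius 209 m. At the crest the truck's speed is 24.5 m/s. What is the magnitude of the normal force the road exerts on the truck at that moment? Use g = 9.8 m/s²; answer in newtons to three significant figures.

6830 N

At the crest the centripetal acceleration points downward (toward the centre of the arc), so mg − N = mv²/r.
N = m(g − v²/r) = 986 × (9.8 − (24.5)²/209) = 986 × (9.8 − 2.872) = 986 × 6.928 = 6831 N.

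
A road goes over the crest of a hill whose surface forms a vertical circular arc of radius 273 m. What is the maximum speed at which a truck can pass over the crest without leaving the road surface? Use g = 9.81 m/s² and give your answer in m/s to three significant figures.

At the crest the centre of the circle is below the truck, so the net downward (centripetal) force is mg − N = mv²/r.
The truck leaves the road when N → 0, giving v_max = √(g r) = √(9.81 × 273) = 51.75 m/s.

51.8 m/s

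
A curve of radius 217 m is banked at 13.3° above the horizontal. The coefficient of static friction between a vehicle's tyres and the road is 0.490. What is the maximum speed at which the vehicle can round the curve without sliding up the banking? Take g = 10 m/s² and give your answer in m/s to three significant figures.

At the maximum speed, friction acts down the slope at its limiting value f = μN. Radially (horizontal, toward centre): N sinθ + μN cosθ = mv²/r. Vertically: N cosθ − μN sinθ = mg.
Dividing: v² = r g (sinθ + μcosθ)/(cosθ − μsinθ).
sinθ + μcosθ = 0.2300 + 0.490×0.9732 = 0.7069; cosθ − μsinθ = 0.9732 − 0.490×0.2300 = 0.8605.
v² = 217 × 10.0 × 0.7069/0.8605 = 1783 m²/s², so v = 42.22 m/s.

42.2 m/s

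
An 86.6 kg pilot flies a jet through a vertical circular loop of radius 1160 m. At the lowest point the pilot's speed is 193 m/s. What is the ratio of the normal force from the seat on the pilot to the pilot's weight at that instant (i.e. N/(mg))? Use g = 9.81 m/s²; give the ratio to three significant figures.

At the bottom, N − mg = mv²/r, so N = m(v²/r + g) and N/(mg) = v²/(rg) + 1 = (193)²/(1160 × 9.81) + 1 = 3.273 + 1 = 4.273.

4.27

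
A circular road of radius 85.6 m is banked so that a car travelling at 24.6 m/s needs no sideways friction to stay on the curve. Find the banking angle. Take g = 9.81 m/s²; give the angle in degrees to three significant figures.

35.8°

With no friction, the horizontal component of the normal force provides the centripetal force: N sinθ = mv²/r, while N cosθ = mg vertically.
Dividing: tanθ = v²/(r g) = (24.6)²/(85.6 × 9.81) = 605.2/839.7 = 0.7207.
θ = arctan(0.7207) = 35.78°.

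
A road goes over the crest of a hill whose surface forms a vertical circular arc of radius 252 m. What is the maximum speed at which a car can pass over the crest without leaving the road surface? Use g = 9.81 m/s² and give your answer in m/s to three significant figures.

49.7 m/s

At the crest the centre of the circle is below the car, so the net downward (centripetal) force is mg − N = mv²/r.
The car leaves the road when N → 0, giving v_max = √(g r) = √(9.81 × 252) = 49.72 m/s.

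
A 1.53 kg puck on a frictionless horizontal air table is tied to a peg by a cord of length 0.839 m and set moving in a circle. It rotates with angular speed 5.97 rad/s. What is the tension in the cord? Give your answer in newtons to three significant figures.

45.8 N

v = ωr = 5.97 × 0.839 = 5.009 m/s.
The tension is the only horizontal force, so it supplies the full centripetal force: T = m v²/r = 1.53 × (5.009)²/0.839 = 1.53 × 25.09/0.839 = 45.75 N.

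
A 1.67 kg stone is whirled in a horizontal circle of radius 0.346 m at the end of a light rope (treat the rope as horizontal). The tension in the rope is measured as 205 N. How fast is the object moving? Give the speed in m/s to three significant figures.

T = m v²/r ⇒ v = √(T r / m) = √(205 × 0.346 / 1.67) = √42.47 = 6.517 m/s.

6.52 m/s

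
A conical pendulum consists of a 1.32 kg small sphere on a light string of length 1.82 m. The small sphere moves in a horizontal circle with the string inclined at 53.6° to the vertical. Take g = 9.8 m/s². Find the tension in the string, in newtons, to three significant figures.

21.8 N

Vertically the bob has no acceleration, so T cosθ = mg.
T = mg/cosθ = 1.32 × 9.8 / cos 53.6° = 12.94/0.5934 = 21.80 N.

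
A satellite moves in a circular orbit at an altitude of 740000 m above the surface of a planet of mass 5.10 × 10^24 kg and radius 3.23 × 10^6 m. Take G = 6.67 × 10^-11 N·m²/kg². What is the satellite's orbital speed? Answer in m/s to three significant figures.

9260 m/s

Orbital radius r = R + h = 3.23 × 10^6 + 740000 = 3.970 × 10^6 m.
Gravity supplies the centripetal force: G M m / r² = m v² / r, so v = √(GM/r).
v = √(6.67 × 10^-11 × 5.10 × 10^24 / 3.970 × 10^6) = √(8.569 × 10^7) = 9257 m/s.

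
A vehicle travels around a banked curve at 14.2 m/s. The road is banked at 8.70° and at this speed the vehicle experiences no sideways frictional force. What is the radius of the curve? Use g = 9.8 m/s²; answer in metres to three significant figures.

Frictionless banking: tanθ = v²/(rg), so r = v²/(g tanθ).
r = (14.2)²/(9.8 × tan 8.70°) = 201.6/(9.8 × 0.1530) = 201.6/1.500 = 134.5 m.

134 m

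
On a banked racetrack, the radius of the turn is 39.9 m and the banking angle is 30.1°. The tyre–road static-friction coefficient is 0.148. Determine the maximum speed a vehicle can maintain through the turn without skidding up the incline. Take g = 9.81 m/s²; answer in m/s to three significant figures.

At the maximum speed, friction acts down the slope at its limiting value f = μN. Radially (horizontal, toward centre): N sinθ + μN cosθ = mv²/r. Vertically: N cosθ − μN sinθ = mg.
Dividing: v² = r g (sinθ + μcosθ)/(cosθ − μsinθ).
sinθ + μcosθ = 0.5015 + 0.148×0.8652 = 0.6296; cosθ − μsinθ = 0.8652 − 0.148×0.5015 = 0.7909.
v² = 39.9 × 9.81 × 0.6296/0.7909 = 311.6 m²/s², so v = 17.65 m/s.

17.7 m/s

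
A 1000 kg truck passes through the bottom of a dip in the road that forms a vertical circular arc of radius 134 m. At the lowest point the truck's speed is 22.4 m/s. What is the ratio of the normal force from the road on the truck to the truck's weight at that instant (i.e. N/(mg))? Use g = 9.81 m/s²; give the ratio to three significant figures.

1.38

At the bottom, N − mg = mv²/r, so N = m(v²/r + g) and N/(mg) = v²/(rg) + 1 = (22.4)²/(134 × 9.81) + 1 = 0.3817 + 1 = 1.382.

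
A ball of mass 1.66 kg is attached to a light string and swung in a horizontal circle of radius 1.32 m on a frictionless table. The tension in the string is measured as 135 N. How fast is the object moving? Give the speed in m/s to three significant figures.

T = m v²/r ⇒ v = √(T r / m) = √(135 × 1.32 / 1.66) = √107.3 = 10.36 m/s.

10.4 m/s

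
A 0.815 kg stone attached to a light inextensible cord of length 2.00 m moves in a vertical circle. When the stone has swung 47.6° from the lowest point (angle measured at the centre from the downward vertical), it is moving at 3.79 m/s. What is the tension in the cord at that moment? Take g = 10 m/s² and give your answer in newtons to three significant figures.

Take the radial direction toward the centre of the circle as positive. The component of the weight along the string toward the centre is −mg cos φ (φ measured from the bottom), so Newton's second law along the string gives T − mg cos φ = m v²/r.
cos 47.6° = 0.6743, so T = m(v²/r + g cos φ) = 0.815 × ((3.79)²/2.00 + 10.0 × 0.6743) = 0.815 × (7.182 + (6.743)) = 0.815 × 13.93 = 11.35 N.

11.3 N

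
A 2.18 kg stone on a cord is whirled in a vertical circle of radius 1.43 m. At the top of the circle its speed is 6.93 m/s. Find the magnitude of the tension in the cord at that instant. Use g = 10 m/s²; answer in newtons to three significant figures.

At the top, both T and the weight mg point inward (toward the centre), so T + mg = mv²/r.
T = m(v²/r − g) = 2.18 × ((6.93)²/1.43 − 10.0) = 2.18 × (33.58 − 10.0) = 2.18 × 23.58 = 51.41 N.

51.4 N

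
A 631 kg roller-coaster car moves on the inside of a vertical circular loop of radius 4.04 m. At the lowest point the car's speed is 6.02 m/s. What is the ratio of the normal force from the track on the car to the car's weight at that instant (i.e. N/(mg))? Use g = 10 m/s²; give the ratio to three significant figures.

1.90

At the bottom, N − mg = mv²/r, so N = m(v²/r + g) and N/(mg) = v²/(rg) + 1 = (6.02)²/(4.04 × 10.0) + 1 = 0.8970 + 1 = 1.897.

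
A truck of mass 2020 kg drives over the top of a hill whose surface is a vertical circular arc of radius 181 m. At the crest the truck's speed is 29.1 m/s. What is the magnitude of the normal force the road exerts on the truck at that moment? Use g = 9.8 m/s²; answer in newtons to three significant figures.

10300 N

At the crest the centripetal acceleration points downward (toward the centre of the arc), so mg − N = mv²/r.
N = m(g − v²/r) = 2020 × (9.8 − (29.1)²/181) = 2020 × (9.8 − 4.679) = 2020 × 5.121 = 10350 N.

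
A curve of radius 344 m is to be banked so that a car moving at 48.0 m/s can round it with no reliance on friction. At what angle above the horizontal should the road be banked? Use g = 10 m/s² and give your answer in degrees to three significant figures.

33.8°

With no friction, the horizontal component of the normal force provides the centripetal force: N sinθ = mv²/r, while N cosθ = mg vertically.
Dividing: tanθ = v²/(r g) = (48.0)²/(344 × 10.0) = 2304/3440 = 0.6698.
θ = arctan(0.6698) = 33.81°.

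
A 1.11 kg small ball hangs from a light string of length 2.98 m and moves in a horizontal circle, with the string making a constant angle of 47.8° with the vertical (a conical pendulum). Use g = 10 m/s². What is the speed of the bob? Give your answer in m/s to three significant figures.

4.93 m/s

The radius of the circle is r = L sinθ = 2.98 × sin 47.8° = 2.208 m.
Horizontally T sinθ = mv²/r and vertically T cosθ = mg, so tanθ = v²/(rg).
v = √(r g tanθ) = √(2.208 × 10.0 × 1.103) = √24.35 = 4.934 m/s.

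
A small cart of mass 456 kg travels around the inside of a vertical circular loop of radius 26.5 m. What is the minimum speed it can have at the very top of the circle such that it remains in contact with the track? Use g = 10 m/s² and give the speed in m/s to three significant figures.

At the top, both weight mg and N point toward the centre: N + mg = mv²/r.
At minimum speed N → 0, so mg = mv_min²/r ⇒ v_min = √(g r) = √(10.0 × 26.5) = 16.28 m/s.

16.3 m/s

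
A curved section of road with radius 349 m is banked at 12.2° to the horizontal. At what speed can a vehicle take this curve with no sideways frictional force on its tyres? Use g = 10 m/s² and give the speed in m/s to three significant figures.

27.5 m/s

On a frictionless banked curve, N sinθ = mv²/r and N cosθ = mg, so tanθ = v²/(rg).
v = √(r g tanθ) = √(349 × 10.0 × tan 12.2°) = √(349 × 10.0 × 0.2162) = √754.6 = 27.47 m/s.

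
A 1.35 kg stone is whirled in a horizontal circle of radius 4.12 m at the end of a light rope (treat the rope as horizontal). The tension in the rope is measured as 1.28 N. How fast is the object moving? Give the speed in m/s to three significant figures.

T = m v²/r ⇒ v = √(T r / m) = √(1.28 × 4.12 / 1.35) = √3.906 = 1.976 m/s.

1.98 m/s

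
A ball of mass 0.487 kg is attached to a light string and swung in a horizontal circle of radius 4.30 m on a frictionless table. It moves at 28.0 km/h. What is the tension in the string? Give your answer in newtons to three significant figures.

6.85 N

v = 28.0 km/h = 28.0/3.6 = 7.778 m/s.
The tension is the only horizontal force, so it supplies the full centripetal force: T = m v²/r = 0.487 × (7.778)²/4.30 = 0.487 × 60.49/4.30 = 6.851 N.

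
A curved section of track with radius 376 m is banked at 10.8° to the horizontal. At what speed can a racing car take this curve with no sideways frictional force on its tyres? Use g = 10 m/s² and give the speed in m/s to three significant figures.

On a frictionless banked curve, N sinθ = mv²/r and N cosθ = mg, so tanθ = v²/(rg).
v = √(r g tanθ) = √(376 × 10.0 × tan 10.8°) = √(376 × 10.0 × 0.1908) = √717.3 = 26.78 m/s.

26.8 m/s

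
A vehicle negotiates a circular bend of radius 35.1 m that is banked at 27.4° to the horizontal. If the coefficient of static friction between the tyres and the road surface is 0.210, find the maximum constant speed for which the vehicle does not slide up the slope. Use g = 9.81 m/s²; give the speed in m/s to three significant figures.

At the maximum speed, friction acts down the slope at its limiting value f = μN. Radially (horizontal, toward centre): N sinθ + μN cosθ = mv²/r. Vertically: N cosθ − μN sinθ = mg.
Dividing: v² = r g (sinθ + μcosθ)/(cosθ − μsinθ).
sinθ + μcosθ = 0.4602 + 0.210×0.8878 = 0.6466; cosθ − μsinθ = 0.8878 − 0.210×0.4602 = 0.7912.
v² = 35.1 × 9.81 × 0.6466/0.7912 = 281.4 m²/s², so v = 16.78 m/s.

16.8 m/s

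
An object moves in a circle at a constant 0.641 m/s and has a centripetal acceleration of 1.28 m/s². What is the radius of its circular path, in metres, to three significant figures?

0.321 m

a_c = v²/r ⇒ r = v²/a_c = (0.641)²/1.28 = 0.4109/1.28 = 0.3210 m.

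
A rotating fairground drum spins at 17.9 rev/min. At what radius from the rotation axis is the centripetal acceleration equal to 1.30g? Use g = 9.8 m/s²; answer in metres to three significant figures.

ω = 17.9 rev/min × 2π/60 = 1.874 rad/s.
a_c = ω²r = 1.30g ⇒ r = 1.30 × 9.8 / (1.874)² = 12.74/3.514 = 3.626 m.

3.63 m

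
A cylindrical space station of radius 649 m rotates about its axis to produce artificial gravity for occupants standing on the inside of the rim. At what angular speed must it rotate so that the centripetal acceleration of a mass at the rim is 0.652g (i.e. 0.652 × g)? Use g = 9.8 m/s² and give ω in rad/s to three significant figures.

0.0992 rad/s

Centripetal acceleration a_c = ω²r. Setting ω²r = 0.652g:
ω = √(0.652g / r) = √(0.652 × 9.8 / 649) = √0.009845 = 0.09922 rad/s.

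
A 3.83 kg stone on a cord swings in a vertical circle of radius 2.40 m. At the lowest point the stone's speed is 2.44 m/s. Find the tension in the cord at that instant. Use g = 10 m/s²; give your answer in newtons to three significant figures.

47.8 N

At the lowest point, T points up (toward the centre) and the weight mg points down (away from the centre), so the net inward force is T − mg = mv²/r.
T = m(v²/r + g) = 3.83 × ((2.44)²/2.40 + 10.0) = 3.83 × (2.481 + 10.0) = 3.83 × 12.48 = 47.80 N.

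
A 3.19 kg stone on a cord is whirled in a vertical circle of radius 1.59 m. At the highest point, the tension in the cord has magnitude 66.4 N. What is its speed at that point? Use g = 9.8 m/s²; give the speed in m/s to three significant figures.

At the top, T + mg = mv²/r, so v = √(r(T/m + g)) = √(1.59 × (66.4/3.19 + 9.8)) = √(1.59 × 30.62) = √48.68 = 6.977 m/s.

6.98 m/s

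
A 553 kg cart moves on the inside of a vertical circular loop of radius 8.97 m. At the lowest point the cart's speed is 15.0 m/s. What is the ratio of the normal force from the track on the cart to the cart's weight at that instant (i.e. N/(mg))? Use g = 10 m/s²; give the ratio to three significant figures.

At the bottom, N − mg = mv²/r, so N = m(v²/r + g) and N/(mg) = v²/(rg) + 1 = (15.0)²/(8.97 × 10.0) + 1 = 2.508 + 1 = 3.508.

3.51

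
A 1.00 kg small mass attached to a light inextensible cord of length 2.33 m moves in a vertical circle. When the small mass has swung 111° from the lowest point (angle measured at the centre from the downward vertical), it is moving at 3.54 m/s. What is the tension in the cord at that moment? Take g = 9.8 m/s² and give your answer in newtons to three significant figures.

Take the radial direction toward the centre of the circle as positive. The component of the weight along the string toward the centre is −mg cos φ (φ measured from the bottom), so Newton's second law along the string gives T − mg cos φ = m v²/r.
cos 111° = -0.3584, so T = m(v²/r + g cos φ) = 1.00 × ((3.54)²/2.33 + 9.8 × -0.3584) = 1.00 × (5.378 + (-3.512)) = 1.00 × 1.866 = 1.866 N.

1.87 N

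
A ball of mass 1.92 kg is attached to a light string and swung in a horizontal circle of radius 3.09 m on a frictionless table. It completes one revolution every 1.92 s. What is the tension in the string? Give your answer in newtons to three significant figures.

v = 2πr/T = 2π × 3.09/1.92 = 10.11 m/s.
The tension is the only horizontal force, so it supplies the full centripetal force: T = m v²/r = 1.92 × (10.11)²/3.09 = 1.92 × 102.3/3.09 = 63.54 N.

63.5 N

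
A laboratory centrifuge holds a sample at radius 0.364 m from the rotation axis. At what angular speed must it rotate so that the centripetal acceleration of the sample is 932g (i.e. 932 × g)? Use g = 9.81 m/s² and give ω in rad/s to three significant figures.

158 rad/s

Centripetal acceleration a_c = ω²r. Setting ω²r = 932g:
ω = √(932g / r) = √(932 × 9.81 / 0.364) = √25120 = 158.5 rad/s.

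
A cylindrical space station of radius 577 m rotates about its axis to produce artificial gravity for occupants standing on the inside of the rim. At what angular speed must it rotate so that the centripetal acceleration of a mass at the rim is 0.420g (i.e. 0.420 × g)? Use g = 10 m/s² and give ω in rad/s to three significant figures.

0.0853 rad/s

Centripetal acceleration a_c = ω²r. Setting ω²r = 0.420g:
ω = √(0.420g / r) = √(0.420 × 10.0 / 577) = √0.007279 = 0.08532 rad/s.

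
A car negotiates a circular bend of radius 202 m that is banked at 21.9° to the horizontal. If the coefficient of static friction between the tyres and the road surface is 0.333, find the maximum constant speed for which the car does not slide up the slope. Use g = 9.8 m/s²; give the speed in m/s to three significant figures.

41.0 m/s

At the maximum speed, friction acts down the slope at its limiting value f = μN. Radially (horizontal, toward centre): N sinθ + μN cosθ = mv²/r. Vertically: N cosθ − μN sinθ = mg.
Dividing: v² = r g (sinθ + μcosθ)/(cosθ − μsinθ).
sinθ + μcosθ = 0.3730 + 0.333×0.9278 = 0.6820; cosθ − μsinθ = 0.9278 − 0.333×0.3730 = 0.8036.
v² = 202 × 9.8 × 0.6820/0.8036 = 1680 m²/s², so v = 40.99 m/s.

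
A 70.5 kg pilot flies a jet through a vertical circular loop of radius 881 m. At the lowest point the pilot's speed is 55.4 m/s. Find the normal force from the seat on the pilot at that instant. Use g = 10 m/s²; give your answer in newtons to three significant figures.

At the lowest point, N points up (toward the centre) and the weight mg points down (away from the centre), so the net inward force is N − mg = mv²/r.
N = m(v²/r + g) = 70.5 × ((55.4)²/881 + 10.0) = 70.5 × (3.484 + 10.0) = 70.5 × 13.48 = 950.6 N.

951 N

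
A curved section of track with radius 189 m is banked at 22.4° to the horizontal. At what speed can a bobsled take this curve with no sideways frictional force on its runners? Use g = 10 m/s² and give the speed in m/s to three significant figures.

On a frictionless banked curve, N sinθ = mv²/r and N cosθ = mg, so tanθ = v²/(rg).
v = √(r g tanθ) = √(189 × 10.0 × tan 22.4°) = √(189 × 10.0 × 0.4122) = √779.0 = 27.91 m/s.

27.9 m/s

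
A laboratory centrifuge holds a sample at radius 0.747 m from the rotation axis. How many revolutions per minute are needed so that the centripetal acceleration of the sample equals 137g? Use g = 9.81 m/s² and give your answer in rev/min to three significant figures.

Require ω²r = 137g, so ω = √(137 × 9.81/0.747) = 42.42 rad/s.
In rev/min: ω × 60/(2π) = 42.42 × 60/(2π) = 405.0 rev/min.

405 rev/min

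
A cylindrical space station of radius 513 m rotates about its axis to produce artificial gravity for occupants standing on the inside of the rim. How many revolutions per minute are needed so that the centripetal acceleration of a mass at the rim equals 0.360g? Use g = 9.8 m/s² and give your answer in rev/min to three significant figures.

0.792 rev/min

Require ω²r = 0.360g, so ω = √(0.360 × 9.8/513) = 0.08293 rad/s.
In rev/min: ω × 60/(2π) = 0.08293 × 60/(2π) = 0.7919 rev/min.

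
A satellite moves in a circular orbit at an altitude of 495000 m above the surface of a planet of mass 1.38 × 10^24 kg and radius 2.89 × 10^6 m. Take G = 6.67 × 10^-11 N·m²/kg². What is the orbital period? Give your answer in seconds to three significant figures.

r = R + h = 2.89 × 10^6 + 495000 = 3.385 × 10^6 m. Gravity provides the centripetal force: G M m / r² = m v² / r ⇒ v = √(GM/r) = 5215 m/s.
T = 2πr/v = 2π × 3.385 × 10^6 / 5215 = 4079 s.

4080 s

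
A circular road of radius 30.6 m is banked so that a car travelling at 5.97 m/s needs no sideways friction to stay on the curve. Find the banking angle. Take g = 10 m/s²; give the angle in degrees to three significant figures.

6.64°

With no friction, the horizontal component of the normal force provides the centripetal force: N sinθ = mv²/r, while N cosθ = mg vertically.
Dividing: tanθ = v²/(r g) = (5.97)²/(30.6 × 10.0) = 35.64/306.0 = 0.1165.
θ = arctan(0.1165) = 6.644°.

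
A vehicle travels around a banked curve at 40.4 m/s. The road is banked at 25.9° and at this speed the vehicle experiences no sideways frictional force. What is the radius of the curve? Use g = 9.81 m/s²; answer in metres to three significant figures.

Frictionless banking: tanθ = v²/(rg), so r = v²/(g tanθ).
r = (40.4)²/(9.81 × tan 25.9°) = 1632/(9.81 × 0.4856) = 1632/4.763 = 342.6 m.

343 m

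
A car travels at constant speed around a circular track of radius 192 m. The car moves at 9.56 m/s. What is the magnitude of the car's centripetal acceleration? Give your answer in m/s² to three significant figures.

a_c = v²/r = (9.560)²/192 = 91.39/192 = 0.4760 m/s².

0.476 m/s²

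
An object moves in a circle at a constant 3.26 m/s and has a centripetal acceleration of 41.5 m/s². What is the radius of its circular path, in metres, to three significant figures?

a_c = v²/r ⇒ r = v²/a_c = (3.26)²/41.5 = 10.63/41.5 = 0.2561 m.

0.256 m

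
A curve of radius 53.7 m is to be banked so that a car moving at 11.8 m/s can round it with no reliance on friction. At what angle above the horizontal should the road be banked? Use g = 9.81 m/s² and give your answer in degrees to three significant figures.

With no friction, the horizontal component of the normal force provides the centripetal force: N sinθ = mv²/r, while N cosθ = mg vertically.
Dividing: tanθ = v²/(r g) = (11.8)²/(53.7 × 9.81) = 139.2/526.8 = 0.2643.
θ = arctan(0.2643) = 14.81°.

14.8°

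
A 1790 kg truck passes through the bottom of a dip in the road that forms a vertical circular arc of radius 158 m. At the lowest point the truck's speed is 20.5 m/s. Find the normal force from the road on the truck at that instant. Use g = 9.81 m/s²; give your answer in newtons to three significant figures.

At the lowest point, N points up (toward the centre) and the weight mg points down (away from the centre), so the net inward force is N − mg = mv²/r.
N = m(v²/r + g) = 1790 × ((20.5)²/158 + 9.81) = 1790 × (2.660 + 9.81) = 1790 × 12.47 = 22320 N.

22300 N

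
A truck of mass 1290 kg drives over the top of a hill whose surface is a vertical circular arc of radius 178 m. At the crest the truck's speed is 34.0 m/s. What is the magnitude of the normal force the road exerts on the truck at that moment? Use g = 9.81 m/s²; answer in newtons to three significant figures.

At the crest the centripetal acceleration points downward (toward the centre of the arc), so mg − N = mv²/r.
N = m(g − v²/r) = 1290 × (9.81 − (34.0)²/178) = 1290 × (9.81 − 6.494) = 1290 × 3.316 = 4277 N.

4280 N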